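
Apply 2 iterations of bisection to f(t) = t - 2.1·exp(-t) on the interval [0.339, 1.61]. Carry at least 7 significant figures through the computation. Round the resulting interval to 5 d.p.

[0.65675, 0.97450]

f(0.339000) = -1.157213, f(1.610000) = 1.190236 (opposite signs)
step 1: m = 0.974500, f(m) = 0.182000 > 0 → root in [0.339000, 0.974500]
step 2: m = 0.656750, f(m) = -0.432171 < 0 → root in [0.656750, 0.974500]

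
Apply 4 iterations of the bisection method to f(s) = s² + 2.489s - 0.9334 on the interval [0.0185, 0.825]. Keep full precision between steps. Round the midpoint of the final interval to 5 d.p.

f(0.018500) = -0.887011, f(0.825000) = 1.800650 (opposite signs)
step 1: m = 0.421750, f(m) = 0.294209 > 0 → root in [0.018500, 0.421750]
step 2: m = 0.220125, f(m) = -0.337054 < 0 → root in [0.220125, 0.421750]
step 3: m = 0.320937, f(m) = -0.031586 < 0 → root in [0.320937, 0.421750]
step 4: m = 0.371344, f(m) = 0.128771 > 0 → root in [0.320937, 0.371344]
Midpoint of [0.320937, 0.371344] = 0.346141

0.34614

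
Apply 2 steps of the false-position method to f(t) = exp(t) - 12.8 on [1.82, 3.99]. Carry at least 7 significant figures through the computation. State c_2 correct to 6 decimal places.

2.302992

f(1.820000) = -6.628142, f(3.990000) = 41.254889
step 1: c = 2.120379, f(c) = -4.465703 < 0 → new bracket [2.120379, 3.990000]
step 2: c = 2.302992, f(c) = -2.795929 < 0 → new bracket [2.302992, 3.990000]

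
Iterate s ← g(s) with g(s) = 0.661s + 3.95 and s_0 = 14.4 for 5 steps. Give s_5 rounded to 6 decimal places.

11.998684

s_1 = g(14.400000) = 13.468400
s_2 = g(13.468400) = 12.852612
s_3 = g(12.852612) = 12.445577
s_4 = g(12.445577) = 12.176526
s_5 = g(12.176526) = 11.998684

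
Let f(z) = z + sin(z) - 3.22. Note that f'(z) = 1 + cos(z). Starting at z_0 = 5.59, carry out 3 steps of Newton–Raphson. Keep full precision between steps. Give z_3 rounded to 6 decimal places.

3.976886

z_0 = 5.590000: f = 1.731009, f' = 1.769215 → z_1 = 5.590000 - (1.731009)/(1.769215) = 4.611594
z_1 = 4.611594: f = 0.396670, f' = 0.899376 → z_2 = 4.611594 - (0.396670)/(0.899376) = 4.170544
z_2 = 4.170544: f = 0.093785, f' = 0.484283 → z_3 = 4.170544 - (0.093785)/(0.484283) = 3.976886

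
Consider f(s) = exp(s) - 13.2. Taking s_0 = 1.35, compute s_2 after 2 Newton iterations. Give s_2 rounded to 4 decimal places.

3.0757

f'(s) = exp(s)
s_0 = 1.350000: f = -9.342574, f' = 3.857426 → s_1 = 1.350000 - (-9.342574)/(3.857426) = 3.771971
s_1 = 3.771971: f = 30.265670, f' = 43.465670 → s_2 = 3.771971 - (30.265670)/(43.465670) = 3.075659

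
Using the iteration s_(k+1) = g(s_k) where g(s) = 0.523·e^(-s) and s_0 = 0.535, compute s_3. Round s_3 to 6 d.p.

0.355871

s_1 = g(0.535000) = 0.306305
s_2 = g(0.306305) = 0.385013
s_3 = g(0.385013) = 0.355871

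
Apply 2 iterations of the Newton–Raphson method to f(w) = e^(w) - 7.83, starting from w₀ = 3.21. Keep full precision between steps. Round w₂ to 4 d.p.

f'(w) = e^(w)
w_0 = 3.210000: f = 16.949086, f' = 24.779086 → w_1 = 3.210000 - (16.949086)/(24.779086) = 2.525992
w_1 = 2.525992: f = 4.673296, f' = 12.503296 → w_2 = 2.525992 - (4.673296)/(12.503296) = 2.152227

2.1522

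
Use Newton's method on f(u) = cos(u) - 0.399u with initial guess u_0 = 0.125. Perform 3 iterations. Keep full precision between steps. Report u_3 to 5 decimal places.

f'(u) = -sin(u) - 0.399
u_0 = 0.125000: f = 0.942323, f' = -0.523675 → u_1 = 0.125000 - (0.942323)/(-0.523675) = 1.924443
u_1 = 1.924443: f = -1.114173, f' = -1.337116 → u_2 = 1.924443 - (-1.114173)/(-1.337116) = 1.091177
u_2 = 1.091177: f = 0.026062, f' = -1.286170 → u_3 = 1.091177 - (0.026062)/(-1.286170) = 1.111440

1.11144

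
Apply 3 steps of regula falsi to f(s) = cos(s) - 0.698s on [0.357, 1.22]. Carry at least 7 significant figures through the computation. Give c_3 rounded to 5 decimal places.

0.89541

f(0.357000) = 0.687763, f(1.220000) = -0.507914
step 1: c = 0.853405, f(c) = 0.061745 > 0 → new bracket [0.853405, 1.220000]
step 2: c = 0.893140, f(c) = 0.003558 > 0 → new bracket [0.893140, 1.220000]
step 3: c = 0.895413, f(c) = 0.000198 > 0 → new bracket [0.895413, 1.220000]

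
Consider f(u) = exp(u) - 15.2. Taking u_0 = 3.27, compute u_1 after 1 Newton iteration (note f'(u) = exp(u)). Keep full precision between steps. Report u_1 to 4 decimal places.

u_0 = 3.270000: f = 11.111339, f' = 26.311339 → u_1 = 3.270000 - (11.111339)/(26.311339) = 2.847698

2.8477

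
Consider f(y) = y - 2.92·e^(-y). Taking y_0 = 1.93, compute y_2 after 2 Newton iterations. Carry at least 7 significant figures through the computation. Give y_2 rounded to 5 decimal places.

f'(y) = 1 + 2.92·e^(-y)
y_0 = 1.930000: f = 1.506167, f' = 1.423833 → y_1 = 1.930000 - (1.506167)/(1.423833) = 0.872174
y_1 = 0.872174: f = -0.348508, f' = 2.220682 → y_2 = 0.872174 - (-0.348508)/(2.220682) = 1.029111

1.02911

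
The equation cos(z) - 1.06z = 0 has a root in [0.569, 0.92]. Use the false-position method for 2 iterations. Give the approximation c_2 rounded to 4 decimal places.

f(0.569000) = 0.239300, f(0.920000) = -0.369380
step 1: c = 0.706994, f(c) = 0.010904 > 0 → new bracket [0.706994, 0.920000]
step 2: c = 0.713102, f(c) = 0.000449 > 0 → new bracket [0.713102, 0.920000]

0.7131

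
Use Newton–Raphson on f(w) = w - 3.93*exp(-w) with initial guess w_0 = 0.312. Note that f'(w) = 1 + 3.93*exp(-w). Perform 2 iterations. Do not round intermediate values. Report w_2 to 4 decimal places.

1.1792

Newton update: w ← w − f(w)/f'(w).
w_0 = 0.312000: f = -2.564687, f' = 3.876687 → w_1 = 0.312000 - (-2.564687)/(3.876687) = 0.973567
w_1 = 0.973567: f = -0.510925, f' = 2.484492 → w_2 = 0.973567 - (-0.510925)/(2.484492) = 1.179213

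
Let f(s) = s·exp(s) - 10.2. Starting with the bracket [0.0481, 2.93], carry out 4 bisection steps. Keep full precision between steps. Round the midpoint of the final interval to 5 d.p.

f(0.048100) = -10.149530, f(2.930000) = 44.671957 (opposite signs)
step 1: m = 1.489050, f(m) = -3.599217 < 0 → root in [1.489050, 2.930000]
step 2: m = 2.209525, f(m) = 9.931838 > 0 → root in [1.489050, 2.209525]
step 3: m = 1.849287, f(m) = 1.552758 > 0 → root in [1.489050, 1.849287]
step 4: m = 1.669169, f(m) = -1.340463 < 0 → root in [1.669169, 1.849287]
Midpoint of [1.669169, 1.849287] = 1.759228

1.75923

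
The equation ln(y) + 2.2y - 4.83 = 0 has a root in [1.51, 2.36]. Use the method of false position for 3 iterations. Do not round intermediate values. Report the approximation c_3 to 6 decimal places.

f(1.510000) = -1.095890, f(2.360000) = 1.220662
step 1: c = 1.912109, f(c) = 0.024847 > 0 → new bracket [1.510000, 1.912109]
step 2: c = 1.903194, f(c) = 0.000561 > 0 → new bracket [1.510000, 1.903194]
step 3: c = 1.902993, f(c) = 0.000013 > 0 → new bracket [1.510000, 1.902993]

1.902993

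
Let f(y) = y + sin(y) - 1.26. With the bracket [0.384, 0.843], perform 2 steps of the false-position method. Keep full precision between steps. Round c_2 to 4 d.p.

f(0.384000) = -0.501368, f(0.843000) = 0.329642
step 1: c = 0.660925, f(c) = 0.014773 > 0 → new bracket [0.384000, 0.660925]
step 2: c = 0.652999, f(c) = 0.000571 > 0 → new bracket [0.384000, 0.652999]

0.6530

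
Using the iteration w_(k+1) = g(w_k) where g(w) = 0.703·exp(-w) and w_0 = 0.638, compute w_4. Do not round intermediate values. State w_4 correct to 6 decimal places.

w_1 = g(0.638000) = 0.371429
w_2 = g(0.371429) = 0.484893
w_3 = g(0.484893) = 0.432881
w_4 = g(0.432881) = 0.455992

0.455992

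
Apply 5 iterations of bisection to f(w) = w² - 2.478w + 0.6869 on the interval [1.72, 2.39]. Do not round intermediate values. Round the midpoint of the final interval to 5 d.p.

2.17016

f(1.720000) = -0.616860, f(2.390000) = 0.476580 (opposite signs)
step 1: m = 2.055000, f(m) = -0.182365 < 0 → root in [2.055000, 2.390000]
step 2: m = 2.222500, f(m) = 0.119051 > 0 → root in [2.055000, 2.222500]
step 3: m = 2.138750, f(m) = -0.038671 < 0 → root in [2.138750, 2.222500]
step 4: m = 2.180625, f(m) = 0.038437 > 0 → root in [2.138750, 2.180625]
step 5: m = 2.159687, f(m) = -0.000556 < 0 → root in [2.159687, 2.180625]
Midpoint of [2.159687, 2.180625] = 2.170156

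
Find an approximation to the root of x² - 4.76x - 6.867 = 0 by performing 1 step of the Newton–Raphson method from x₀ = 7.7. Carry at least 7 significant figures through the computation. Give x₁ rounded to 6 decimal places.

6.217763

Newton update: x ← x − f(x)/f'(x).
f'(x) = 2x - 4.76
x_0 = 7.700000: f = 15.771000, f' = 10.640000 → x_1 = 7.700000 - (15.771000)/(10.640000) = 6.217763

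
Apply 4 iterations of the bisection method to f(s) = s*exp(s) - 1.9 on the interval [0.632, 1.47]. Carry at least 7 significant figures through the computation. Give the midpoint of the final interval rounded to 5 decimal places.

f(0.632000) = -0.710974, f(1.470000) = 4.493376 (opposite signs)
step 1: m = 1.051000, f(m) = 1.106396 > 0 → root in [0.632000, 1.051000]
step 2: m = 0.841500, f(m) = 0.052149 > 0 → root in [0.632000, 0.841500]
step 3: m = 0.736750, f(m) = -0.360830 < 0 → root in [0.736750, 0.841500]
step 4: m = 0.789125, f(m) = -0.162766 < 0 → root in [0.789125, 0.841500]
Midpoint of [0.789125, 0.841500] = 0.815312

0.81531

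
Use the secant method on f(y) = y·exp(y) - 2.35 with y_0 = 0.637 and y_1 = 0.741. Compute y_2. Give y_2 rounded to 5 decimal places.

0.97720

f(y_0) = -1.145560, f(y_1) = -0.795358
y_2 = 0.741000 - (-0.795358)·(0.741000 - 0.637000)/(-0.795358 - (-1.145560)) = 0.977198; f(y_2) = 0.246417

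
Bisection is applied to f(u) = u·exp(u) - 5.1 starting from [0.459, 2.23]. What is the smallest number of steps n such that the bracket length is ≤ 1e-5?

18

Initial width b − a = 2.23 − 0.459 = 1.771000.
After n steps the width is (b−a)/2^n; need (b−a)/2^n ≤ 1e-5.
So n ≥ log₂(1.771000/1e-5) = log₂(177100.0000) ≈ 17.4342.
Hence n = 18.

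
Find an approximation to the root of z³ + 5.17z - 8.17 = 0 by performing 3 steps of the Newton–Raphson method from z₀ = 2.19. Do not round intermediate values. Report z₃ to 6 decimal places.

1.225085

Newton update: z ← z − f(z)/f'(z).
f'(z) = 3z² + 5.17
z_0 = 2.190000: f = 13.655759, f' = 19.558300 → z_1 = 2.190000 - (13.655759)/(19.558300) = 1.491792
z_1 = 1.491792: f = 2.862465, f' = 11.846331 → z_2 = 1.491792 - (2.862465)/(11.846331) = 1.250159
z_2 = 1.250159: f = 0.247194, f' = 9.858693 → z_3 = 1.250159 - (0.247194)/(9.858693) = 1.225085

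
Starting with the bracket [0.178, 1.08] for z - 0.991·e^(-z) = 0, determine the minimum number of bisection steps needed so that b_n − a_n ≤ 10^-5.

17

Initial width b − a = 1.08 − 0.178 = 0.902000.
After n steps the width is (b−a)/2^n; need (b−a)/2^n ≤ 10^-5.
So n ≥ log₂(0.902000/10^-5) = log₂(90200.0000) ≈ 16.4608.
Hence n = 17.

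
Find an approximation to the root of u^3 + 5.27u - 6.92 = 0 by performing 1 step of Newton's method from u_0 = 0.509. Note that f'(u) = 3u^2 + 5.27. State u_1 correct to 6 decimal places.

u_0 = 0.509000: f = -4.105698, f' = 6.047243 → u_1 = 0.509000 - (-4.105698)/(6.047243) = 1.187937

1.187937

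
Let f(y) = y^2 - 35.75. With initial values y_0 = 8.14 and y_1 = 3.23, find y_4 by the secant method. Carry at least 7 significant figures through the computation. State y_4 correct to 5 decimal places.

5.97168

f(y_0) = 30.509600, f(y_1) = -25.317100
y_2 = 3.230000 - (-25.317100)·(3.230000 - 8.140000)/(-25.317100 - (30.509600)) = 5.456658; f(y_2) = -5.974885
y_3 = 5.456658 - (-5.974885)·(5.456658 - 3.230000)/(-5.974885 - (-25.317100)) = 6.144481; f(y_3) = 2.004648
y_4 = 6.144481 - (2.004648)·(6.144481 - 5.456658)/(2.004648 - (-5.974885)) = 5.971684; f(y_4) = -0.088995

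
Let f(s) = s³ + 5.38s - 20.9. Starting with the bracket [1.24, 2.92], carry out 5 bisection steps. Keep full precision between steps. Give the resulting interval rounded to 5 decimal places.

f(1.240000) = -12.322176, f(2.920000) = 19.706688 (opposite signs)
step 1: m = 2.080000, f(m) = -0.710688 < 0 → root in [2.080000, 2.920000]
step 2: m = 2.500000, f(m) = 8.175000 > 0 → root in [2.080000, 2.500000]
step 3: m = 2.290000, f(m) = 3.429189 > 0 → root in [2.080000, 2.290000]
step 4: m = 2.185000, f(m) = 1.286982 > 0 → root in [2.080000, 2.185000]
step 5: m = 2.132500, f(m) = 0.270514 > 0 → root in [2.080000, 2.132500]

[2.08000, 2.13250]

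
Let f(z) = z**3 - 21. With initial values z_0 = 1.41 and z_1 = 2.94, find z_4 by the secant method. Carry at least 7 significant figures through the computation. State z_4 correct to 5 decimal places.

2.75926

f(z_0) = -18.196779, f(z_1) = 4.412184
z_2 = 2.940000 - (4.412184)·(2.940000 - 1.410000)/(4.412184 - (-18.196779)) = 2.641417; f(z_2) = -2.570603
z_3 = 2.641417 - (-2.570603)·(2.641417 - 2.940000)/(-2.570603 - (4.412184)) = 2.751336; f(z_3) = -0.172802
z_4 = 2.751336 - (-0.172802)·(2.751336 - 2.641417)/(-0.172802 - (-2.570603)) = 2.759257; f(z_4) = 0.007610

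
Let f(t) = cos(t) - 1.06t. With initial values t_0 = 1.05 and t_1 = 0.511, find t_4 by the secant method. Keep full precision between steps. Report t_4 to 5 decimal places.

Secant update: t_(k+1) = t_k − f(t_k)·(t_k − t_(k-1))/(f(t_k) − f(t_(k-1))).
f(t_0) = -0.615429, f(t_1) = 0.330596
t_2 = 0.511000 - (0.330596)·(0.511000 - 1.050000)/(0.330596 - (-0.615429)) = 0.699358; f(t_2) = 0.023936
t_3 = 0.699358 - (0.023936)·(0.699358 - 0.511000)/(0.023936 - (0.330596)) = 0.714060; f(t_3) = -0.001195
t_4 = 0.714060 - (-0.001195)·(0.714060 - 0.699358)/(-0.001195 - (0.023936)) = 0.713361; f(t_4) = 0.000004

0.71336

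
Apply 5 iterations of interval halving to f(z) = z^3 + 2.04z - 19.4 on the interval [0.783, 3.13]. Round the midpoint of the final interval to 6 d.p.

f(0.783000) = -17.322631, f(3.130000) = 17.649497 (opposite signs)
step 1: m = 1.956500, f(m) = -7.919469 < 0 → root in [1.956500, 3.130000]
step 2: m = 2.543250, f(m) = 2.238278 > 0 → root in [1.956500, 2.543250]
step 3: m = 2.249875, f(m) = -3.421528 < 0 → root in [2.249875, 2.543250]
step 4: m = 2.396562, f(m) = -0.746327 < 0 → root in [2.396562, 2.543250]
step 5: m = 2.469906, f(m) = 0.706116 > 0 → root in [2.396562, 2.469906]
Midpoint of [2.396562, 2.469906] = 2.433234

2.433234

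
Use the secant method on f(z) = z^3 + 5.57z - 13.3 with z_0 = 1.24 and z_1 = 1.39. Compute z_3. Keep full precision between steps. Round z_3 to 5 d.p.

f(z_0) = -4.486576, f(z_1) = -2.872081
z_2 = 1.390000 - (-2.872081)·(1.390000 - 1.240000)/(-2.872081 - (-4.486576)) = 1.656840; f(z_2) = 0.476824
z_3 = 1.656840 - (0.476824)·(1.656840 - 1.390000)/(0.476824 - (-2.872081)) = 1.618847; f(z_3) = -0.040566

1.61885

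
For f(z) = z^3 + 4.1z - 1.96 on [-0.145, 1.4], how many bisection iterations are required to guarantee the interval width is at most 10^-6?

Initial width b − a = 1.4 − -0.145 = 1.545000.
After n steps the width is (b−a)/2^n; need (b−a)/2^n ≤ 10^-6.
So n ≥ log₂(1.545000/10^-6) = log₂(1545000.0000) ≈ 20.5592.
Hence n = 21.

21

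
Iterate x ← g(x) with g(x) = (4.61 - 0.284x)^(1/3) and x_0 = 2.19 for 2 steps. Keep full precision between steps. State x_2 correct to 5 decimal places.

x_1 = g(2.190000) = 1.585817
x_2 = g(1.585817) = 1.608242

1.60824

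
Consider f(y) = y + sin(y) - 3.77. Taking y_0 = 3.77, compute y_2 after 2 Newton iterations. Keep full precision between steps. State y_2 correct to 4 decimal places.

4.8897

f'(y) = 1 + cos(y)
y_0 = 3.770000: f = -0.587857, f' = 0.191035 → y_1 = 3.770000 - (-0.587857)/(0.191035) = 6.847219
y_1 = 6.847219: f = 3.611818, f' = 1.845106 → y_2 = 6.847219 - (3.611818)/(1.845106) = 4.889706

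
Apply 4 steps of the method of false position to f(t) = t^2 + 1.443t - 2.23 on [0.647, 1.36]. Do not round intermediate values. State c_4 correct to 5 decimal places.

False-position update: c = (a·f(b) − b·f(a))/(f(b) − f(a)); replace the endpoint whose sign matches f(c).
f(0.647000) = -0.877770, f(1.360000) = 1.582080
step 1: c = 0.901426, f(c) = -0.116673 < 0 → new bracket [0.901426, 1.360000]
step 2: c = 0.932922, f(c) = -0.013451 < 0 → new bracket [0.932922, 1.360000]
step 3: c = 0.936522, f(c) = -0.001525 < 0 → new bracket [0.936522, 1.360000]
step 4: c = 0.936930, f(c) = -0.000172 < 0 → new bracket [0.936930, 1.360000]

0.93693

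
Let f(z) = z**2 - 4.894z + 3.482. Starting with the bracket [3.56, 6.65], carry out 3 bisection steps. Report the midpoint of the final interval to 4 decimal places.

f(3.560000) = -1.267040, f(6.650000) = 15.159400 (opposite signs)
step 1: m = 5.105000, f(m) = 4.559155 > 0 → root in [3.560000, 5.105000]
step 2: m = 4.332500, f(m) = 1.049301 > 0 → root in [3.560000, 4.332500]
step 3: m = 3.946250, f(m) = -0.258058 < 0 → root in [3.946250, 4.332500]
Midpoint of [3.946250, 4.332500] = 4.139375

4.1394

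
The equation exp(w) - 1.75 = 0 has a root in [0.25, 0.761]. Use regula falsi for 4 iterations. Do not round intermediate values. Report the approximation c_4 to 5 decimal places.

0.55959

False-position update: c = (a·f(b) − b·f(a))/(f(b) − f(a)); replace the endpoint whose sign matches f(c).
f(0.250000) = -0.465975, f(0.761000) = 0.390416
step 1: c = 0.528043, f(c) = -0.054390 < 0 → new bracket [0.528043, 0.761000]
step 2: c = 0.556528, f(c) = -0.005395 < 0 → new bracket [0.556528, 0.761000]
step 3: c = 0.559315, f(c) = -0.000526 < 0 → new bracket [0.559315, 0.761000]
step 4: c = 0.559587, f(c) = -0.000051 < 0 → new bracket [0.559587, 0.761000]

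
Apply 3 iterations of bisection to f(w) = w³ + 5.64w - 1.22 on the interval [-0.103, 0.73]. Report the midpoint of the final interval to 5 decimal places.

0.26144

f(-0.103000) = -1.802013, f(0.730000) = 3.286217 (opposite signs)
step 1: m = 0.313500, f(m) = 0.578951 > 0 → root in [-0.103000, 0.313500]
step 2: m = 0.105250, f(m) = -0.625224 < 0 → root in [0.105250, 0.313500]
step 3: m = 0.209375, f(m) = -0.029946 < 0 → root in [0.209375, 0.313500]
Midpoint of [0.209375, 0.313500] = 0.261437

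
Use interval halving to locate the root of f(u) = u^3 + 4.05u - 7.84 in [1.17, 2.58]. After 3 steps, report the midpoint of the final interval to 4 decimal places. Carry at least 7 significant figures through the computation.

f(1.170000) = -1.499887, f(2.580000) = 19.782512 (opposite signs)
step 1: m = 1.875000, f(m) = 6.345547 > 0 → root in [1.170000, 1.875000]
step 2: m = 1.522500, f(m) = 1.855290 > 0 → root in [1.170000, 1.522500]
step 3: m = 1.346250, f(m) = 0.052241 > 0 → root in [1.170000, 1.346250]
Midpoint of [1.170000, 1.346250] = 1.258125

1.2581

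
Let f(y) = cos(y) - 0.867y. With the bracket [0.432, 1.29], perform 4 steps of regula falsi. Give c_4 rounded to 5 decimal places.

0.80194

False-position update: c = (a·f(b) − b·f(a))/(f(b) − f(a)); replace the endpoint whose sign matches f(c).
f(0.432000) = 0.533586, f(1.290000) = -0.841309
step 1: c = 0.764983, f(c) = 0.058154 > 0 → new bracket [0.764983, 1.290000]
step 2: c = 0.798927, f(c) = 0.004806 > 0 → new bracket [0.798927, 1.290000]
step 3: c = 0.801717, f(c) = 0.000386 > 0 → new bracket [0.801717, 1.290000]
step 4: c = 0.801941, f(c) = 0.000031 > 0 → new bracket [0.801941, 1.290000]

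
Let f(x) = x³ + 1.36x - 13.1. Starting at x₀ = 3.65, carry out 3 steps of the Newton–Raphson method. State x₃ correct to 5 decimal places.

Newton update: x ← x − f(x)/f'(x).
f'(x) = 3x² + 1.36
x_0 = 3.650000: f = 40.491125, f' = 41.327500 → x_1 = 3.650000 - (40.491125)/(41.327500) = 2.670238
x_1 = 2.670238: f = 9.570771, f' = 22.750509 → x_2 = 2.670238 - (9.570771)/(22.750509) = 2.249554
x_2 = 2.249554: f = 1.343245, f' = 16.541478 → x_3 = 2.249554 - (1.343245)/(16.541478) = 2.168349

2.16835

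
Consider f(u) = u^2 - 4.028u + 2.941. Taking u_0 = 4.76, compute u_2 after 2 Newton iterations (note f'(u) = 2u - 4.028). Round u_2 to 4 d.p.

3.1558

u_0 = 4.760000: f = 6.425320, f' = 5.492000 → u_1 = 4.760000 - (6.425320)/(5.492000) = 3.590058
u_1 = 3.590058: f = 1.368764, f' = 3.152117 → u_2 = 3.590058 - (1.368764)/(3.152117) = 3.155822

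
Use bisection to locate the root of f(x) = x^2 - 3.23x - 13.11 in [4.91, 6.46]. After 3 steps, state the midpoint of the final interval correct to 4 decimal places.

f(4.910000) = -4.861200, f(6.460000) = 7.755800 (opposite signs)
step 1: m = 5.685000, f(m) = 0.846675 > 0 → root in [4.910000, 5.685000]
step 2: m = 5.297500, f(m) = -2.157419 < 0 → root in [5.297500, 5.685000]
step 3: m = 5.491250, f(m) = -0.692911 < 0 → root in [5.491250, 5.685000]
Midpoint of [5.491250, 5.685000] = 5.588125

5.5881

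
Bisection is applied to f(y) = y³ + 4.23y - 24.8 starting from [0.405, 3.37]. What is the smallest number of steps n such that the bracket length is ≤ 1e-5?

19

Initial width b − a = 3.37 − 0.405 = 2.965000.
After n steps the width is (b−a)/2^n; need (b−a)/2^n ≤ 1e-5.
So n ≥ log₂(2.965000/1e-5) = log₂(296500.0000) ≈ 18.1777.
Hence n = 19.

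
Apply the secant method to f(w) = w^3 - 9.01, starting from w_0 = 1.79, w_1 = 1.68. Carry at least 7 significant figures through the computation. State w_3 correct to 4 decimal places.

2.0655

f(w_0) = -3.274661, f(w_1) = -4.268368
w_2 = 1.680000 - (-4.268368)·(1.680000 - 1.790000)/(-4.268368 - (-3.274661)) = 2.152494; f(w_2) = 0.962999
w_3 = 2.152494 - (0.962999)·(2.152494 - 1.680000)/(0.962999 - (-4.268368)) = 2.065516; f(w_3) = -0.197768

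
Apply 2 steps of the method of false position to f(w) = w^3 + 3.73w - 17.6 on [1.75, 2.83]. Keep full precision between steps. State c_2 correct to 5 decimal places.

False-position update: c = (a·f(b) − b·f(a))/(f(b) − f(a)); replace the endpoint whose sign matches f(c).
f(1.750000) = -5.713125, f(2.830000) = 15.621087
step 1: c = 2.039215, f(c) = -1.513860 < 0 → new bracket [2.039215, 2.830000]
step 2: c = 2.109080, f(c) = -0.351478 < 0 → new bracket [2.109080, 2.830000]

2.10908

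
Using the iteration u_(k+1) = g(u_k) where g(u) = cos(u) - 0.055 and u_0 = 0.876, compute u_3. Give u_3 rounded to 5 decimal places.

0.65691

u_1 = g(0.876000) = 0.585229
u_2 = g(0.585229) = 0.778586
u_3 = g(0.778586) = 0.656908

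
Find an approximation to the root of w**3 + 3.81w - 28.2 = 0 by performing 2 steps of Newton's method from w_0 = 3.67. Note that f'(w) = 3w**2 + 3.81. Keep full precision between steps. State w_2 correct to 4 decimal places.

2.6470

Newton update: w ← w − f(w)/f'(w).
w_0 = 3.670000: f = 35.213563, f' = 44.216700 → w_1 = 3.670000 - (35.213563)/(44.216700) = 2.873614
w_1 = 2.873614: f = 6.477788, f' = 28.582971 → w_2 = 2.873614 - (6.477788)/(28.582971) = 2.646983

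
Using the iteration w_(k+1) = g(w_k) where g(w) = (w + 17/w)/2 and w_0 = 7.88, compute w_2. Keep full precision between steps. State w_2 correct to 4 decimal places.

w_1 = g(7.880000) = 5.018680
w_2 = g(5.018680) = 4.203012

4.2030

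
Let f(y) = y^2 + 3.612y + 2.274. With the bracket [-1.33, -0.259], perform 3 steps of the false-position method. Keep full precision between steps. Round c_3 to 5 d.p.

-0.81940

f(-1.330000) = -0.761060, f(-0.259000) = 1.405573
step 1: c = -0.953796, f(c) = -0.261385 < 0 → new bracket [-0.953796, -0.259000]
step 2: c = -0.844850, f(c) = -0.063826 < 0 → new bracket [-0.844850, -0.259000]
step 3: c = -0.819402, f(c) = -0.014261 < 0 → new bracket [-0.819402, -0.259000]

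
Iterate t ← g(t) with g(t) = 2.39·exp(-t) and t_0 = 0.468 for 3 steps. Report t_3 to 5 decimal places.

1.39972

t_1 = g(0.468000) = 1.496746
t_2 = g(1.496746) = 0.535019
t_3 = g(0.535019) = 1.399723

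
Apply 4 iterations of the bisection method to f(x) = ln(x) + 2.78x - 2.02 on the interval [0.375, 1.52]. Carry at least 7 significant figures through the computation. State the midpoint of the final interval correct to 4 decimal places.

0.8402

f(0.375000) = -1.958329, f(1.520000) = 2.624310 (opposite signs)
step 1: m = 0.947500, f(m) = 0.560122 > 0 → root in [0.375000, 0.947500]
step 2: m = 0.661250, f(m) = -0.595348 < 0 → root in [0.661250, 0.947500]
step 3: m = 0.804375, f(m) = -0.001527 < 0 → root in [0.804375, 0.947500]
step 4: m = 0.875938, f(m) = 0.282646 > 0 → root in [0.804375, 0.875938]
Midpoint of [0.804375, 0.875938] = 0.840156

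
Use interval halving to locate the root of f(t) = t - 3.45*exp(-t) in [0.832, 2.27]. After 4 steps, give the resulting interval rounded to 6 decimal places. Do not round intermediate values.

f(0.832000) = -0.669364, f(2.270000) = 1.913573 (opposite signs)
step 1: m = 1.551000, f(m) = 0.819476 > 0 → root in [0.832000, 1.551000]
step 2: m = 1.191500, f(m) = 0.143510 > 0 → root in [0.832000, 1.191500]
step 3: m = 1.011750, f(m) = -0.242608 < 0 → root in [1.011750, 1.191500]
step 4: m = 1.101625, f(m) = -0.044916 < 0 → root in [1.101625, 1.191500]

[1.101625, 1.191500]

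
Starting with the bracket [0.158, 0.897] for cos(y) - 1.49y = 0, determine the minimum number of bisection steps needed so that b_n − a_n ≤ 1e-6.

20

Initial width b − a = 0.897 − 0.158 = 0.739000.
After n steps the width is (b−a)/2^n; need (b−a)/2^n ≤ 1e-6.
So n ≥ log₂(0.739000/1e-6) = log₂(739000.0000) ≈ 19.4952.
Hence n = 20.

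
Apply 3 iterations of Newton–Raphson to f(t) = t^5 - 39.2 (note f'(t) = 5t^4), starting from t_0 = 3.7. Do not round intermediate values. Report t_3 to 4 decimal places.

2.1998

Newton update: t ← t − f(t)/f'(t).
t_0 = 3.700000: f = 654.239570, f' = 937.080500 → t_1 = 3.700000 - (654.239570)/(937.080500) = 3.001832
t_1 = 3.001832: f = 204.542888, f' = 405.990215 → t_2 = 3.001832 - (204.542888)/(405.990215) = 2.498020
t_2 = 2.498020: f = 58.070084, f' = 194.694389 → t_3 = 2.498020 - (58.070084)/(194.694389) = 2.199757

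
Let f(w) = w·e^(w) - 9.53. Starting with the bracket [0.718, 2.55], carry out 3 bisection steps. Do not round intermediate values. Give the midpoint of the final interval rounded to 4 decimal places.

1.7485

f(0.718000) = -8.057864, f(2.550000) = 23.128115 (opposite signs)
step 1: m = 1.634000, f(m) = -1.156843 < 0 → root in [1.634000, 2.550000]
step 2: m = 2.092000, f(m) = 7.417504 > 0 → root in [1.634000, 2.092000]
step 3: m = 1.863000, f(m) = 2.473378 > 0 → root in [1.634000, 1.863000]
Midpoint of [1.634000, 1.863000] = 1.748500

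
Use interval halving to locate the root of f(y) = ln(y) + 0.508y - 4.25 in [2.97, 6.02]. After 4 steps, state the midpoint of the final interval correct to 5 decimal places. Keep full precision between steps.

f(2.970000) = -1.652678, f(6.020000) = 0.603247 (opposite signs)
step 1: m = 4.495000, f(m) = -0.463574 < 0 → root in [4.495000, 6.020000]
step 2: m = 5.257500, f(m) = 0.080466 > 0 → root in [4.495000, 5.257500]
step 3: m = 4.876250, f(m) = -0.188489 < 0 → root in [4.876250, 5.257500]
step 4: m = 5.066875, f(m) = -0.053303 < 0 → root in [5.066875, 5.257500]
Midpoint of [5.066875, 5.257500] = 5.162187

5.16219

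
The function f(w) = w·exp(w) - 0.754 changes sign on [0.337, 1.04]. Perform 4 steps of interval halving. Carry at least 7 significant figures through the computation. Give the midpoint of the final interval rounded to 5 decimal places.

0.49078

f(0.337000) = -0.281951, f(1.040000) = 2.188386 (opposite signs)
step 1: m = 0.688500, f(m) = 0.616616 > 0 → root in [0.337000, 0.688500]
step 2: m = 0.512750, f(m) = 0.102229 > 0 → root in [0.337000, 0.512750]
step 3: m = 0.424875, f(m) = -0.104197 < 0 → root in [0.424875, 0.512750]
step 4: m = 0.468813, f(m) = -0.004793 < 0 → root in [0.468813, 0.512750]
Midpoint of [0.468813, 0.512750] = 0.490781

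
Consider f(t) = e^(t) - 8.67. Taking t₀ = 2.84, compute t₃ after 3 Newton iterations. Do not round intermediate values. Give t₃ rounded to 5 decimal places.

f'(t) = e^(t)
t_0 = 2.840000: f = 8.445766, f' = 17.115766 → t_1 = 2.840000 - (8.445766)/(17.115766) = 2.346551
t_1 = 2.346551: f = 1.779462, f' = 10.449462 → t_2 = 2.346551 - (1.779462)/(10.449462) = 2.176258
t_2 = 2.176258: f = 0.143268, f' = 8.813268 → t_3 = 2.176258 - (0.143268)/(8.813268) = 2.160002

2.16000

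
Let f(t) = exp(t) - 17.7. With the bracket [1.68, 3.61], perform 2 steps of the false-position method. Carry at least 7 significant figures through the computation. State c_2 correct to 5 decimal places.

2.72340

False-position update: c = (a·f(b) − b·f(a))/(f(b) − f(a)); replace the endpoint whose sign matches f(c).
f(1.680000) = -12.334444, f(3.610000) = 19.266053
step 1: c = 2.433326, f(c) = -6.303275 < 0 → new bracket [2.433326, 3.610000]
step 2: c = 2.723396, f(c) = -2.468034 < 0 → new bracket [2.723396, 3.610000]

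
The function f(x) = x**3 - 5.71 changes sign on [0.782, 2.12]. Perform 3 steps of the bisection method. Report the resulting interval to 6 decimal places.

[1.785500, 1.952750]

f(0.782000) = -5.231788, f(2.120000) = 3.818128 (opposite signs)
step 1: m = 1.451000, f(m) = -2.655063 < 0 → root in [1.451000, 2.120000]
step 2: m = 1.785500, f(m) = -0.017808 < 0 → root in [1.785500, 2.120000]
step 3: m = 1.952750, f(m) = 1.736290 > 0 → root in [1.785500, 1.952750]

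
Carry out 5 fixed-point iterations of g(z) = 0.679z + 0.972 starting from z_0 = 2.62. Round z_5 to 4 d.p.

2.9691

z_1 = g(2.620000) = 2.750980
z_2 = g(2.750980) = 2.839915
z_3 = g(2.839915) = 2.900303
z_4 = g(2.900303) = 2.941305
z_5 = g(2.941305) = 2.969146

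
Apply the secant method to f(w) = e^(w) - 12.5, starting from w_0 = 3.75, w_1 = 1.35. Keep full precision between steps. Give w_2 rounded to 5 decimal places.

1.88648

f(w_0) = 30.021082, f(w_1) = -8.642574
w_2 = 1.350000 - (-8.642574)·(1.350000 - 3.750000)/(-8.642574 - (30.021082)) = 1.886477; f(w_2) = -5.903908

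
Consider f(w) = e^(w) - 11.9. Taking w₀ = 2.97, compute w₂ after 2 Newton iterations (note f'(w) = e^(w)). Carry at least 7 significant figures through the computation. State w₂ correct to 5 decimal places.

Newton update: w ← w − f(w)/f'(w).
w_0 = 2.970000: f = 7.591920, f' = 19.491920 → w_1 = 2.970000 - (7.591920)/(19.491920) = 2.580509
w_1 = 2.580509: f = 1.303862, f' = 13.203862 → w_2 = 2.580509 - (1.303862)/(13.203862) = 2.481761

2.48176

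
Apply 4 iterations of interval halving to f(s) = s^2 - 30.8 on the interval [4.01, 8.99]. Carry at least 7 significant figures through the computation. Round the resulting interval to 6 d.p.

[5.255000, 5.566250]

f(4.010000) = -14.719900, f(8.990000) = 50.020100 (opposite signs)
step 1: m = 6.500000, f(m) = 11.450000 > 0 → root in [4.010000, 6.500000]
step 2: m = 5.255000, f(m) = -3.184975 < 0 → root in [5.255000, 6.500000]
step 3: m = 5.877500, f(m) = 3.745006 > 0 → root in [5.255000, 5.877500]
step 4: m = 5.566250, f(m) = 0.183139 > 0 → root in [5.255000, 5.566250]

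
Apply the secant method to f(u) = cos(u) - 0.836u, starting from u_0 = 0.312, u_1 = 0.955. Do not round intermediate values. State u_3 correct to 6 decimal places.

f(u_0) = 0.690890, f(u_1) = -0.220771
u_2 = 0.955000 - (-0.220771)·(0.955000 - 0.312000)/(-0.220771 - (0.690890)) = 0.799289; f(u_2) = 0.029011
u_3 = 0.799289 - (0.029011)·(0.799289 - 0.955000)/(0.029011 - (-0.220771)) = 0.817374; f(u_3) = 0.000814

0.817374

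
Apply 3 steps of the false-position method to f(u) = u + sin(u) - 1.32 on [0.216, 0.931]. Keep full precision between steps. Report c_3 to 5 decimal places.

f(0.216000) = -0.889676, f(0.931000) = 0.413217
step 1: c = 0.704235, f(c) = 0.031686 > 0 → new bracket [0.216000, 0.704235]
step 2: c = 0.687444, f(c) = 0.002009 > 0 → new bracket [0.216000, 0.687444]
step 3: c = 0.686382, f(c) = 0.000125 > 0 → new bracket [0.216000, 0.686382]

0.68638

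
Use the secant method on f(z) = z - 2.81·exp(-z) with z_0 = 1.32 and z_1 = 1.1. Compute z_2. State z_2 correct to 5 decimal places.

f(z_0) = 0.569350, f(z_1) = 0.164632
z_2 = 1.100000 - (0.164632)·(1.100000 - 1.320000)/(0.164632 - (0.569350)) = 1.010508; f(z_2) = -0.012428

1.01051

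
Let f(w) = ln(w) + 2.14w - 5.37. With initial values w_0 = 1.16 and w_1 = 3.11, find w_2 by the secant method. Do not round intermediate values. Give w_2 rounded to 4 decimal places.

f(w_0) = -2.739180, f(w_1) = 2.420023
w_2 = 3.110000 - (2.420023)·(3.110000 - 1.160000)/(2.420023 - (-2.739180)) = 2.195315; f(w_2) = 0.114300

2.1953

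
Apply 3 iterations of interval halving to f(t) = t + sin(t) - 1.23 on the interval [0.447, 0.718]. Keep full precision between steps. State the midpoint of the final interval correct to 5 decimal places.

0.63331

f(0.447000) = -0.350738, f(0.718000) = 0.145880 (opposite signs)
step 1: m = 0.582500, f(m) = -0.097387 < 0 → root in [0.582500, 0.718000]
step 2: m = 0.650250, f(m) = 0.025635 > 0 → root in [0.582500, 0.650250]
step 3: m = 0.616375, f(m) = -0.035544 < 0 → root in [0.616375, 0.650250]
Midpoint of [0.616375, 0.650250] = 0.633312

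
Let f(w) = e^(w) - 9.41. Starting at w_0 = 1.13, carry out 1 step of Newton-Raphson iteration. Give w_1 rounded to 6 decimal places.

3.169743

f'(w) = e^(w)
w_0 = 1.130000: f = -6.314343, f' = 3.095657 → w_1 = 1.130000 - (-6.314343)/(3.095657) = 3.169743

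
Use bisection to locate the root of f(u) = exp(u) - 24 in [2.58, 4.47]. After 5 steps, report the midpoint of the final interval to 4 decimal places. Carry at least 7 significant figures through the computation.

f(2.580000) = -10.802862, f(4.470000) = 63.356723 (opposite signs)
step 1: m = 3.525000, f(m) = 9.953774 > 0 → root in [2.580000, 3.525000]
step 2: m = 3.052500, f(m) = -2.831801 < 0 → root in [3.052500, 3.525000]
step 3: m = 3.288750, f(m) = 2.809331 > 0 → root in [3.052500, 3.288750]
step 4: m = 3.170625, f(m) = -0.177631 < 0 → root in [3.170625, 3.288750]
step 5: m = 3.229688, f(m) = 1.271758 > 0 → root in [3.170625, 3.229688]
Midpoint of [3.170625, 3.229688] = 3.200156

3.2002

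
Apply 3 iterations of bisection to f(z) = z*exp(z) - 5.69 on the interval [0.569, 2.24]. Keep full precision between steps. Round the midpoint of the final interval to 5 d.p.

f(0.569000) = -4.684862, f(2.240000) = 15.351062 (opposite signs)
step 1: m = 1.404500, f(m) = 0.031216 > 0 → root in [0.569000, 1.404500]
step 2: m = 0.986750, f(m) = -3.043041 < 0 → root in [0.986750, 1.404500]
step 3: m = 1.195625, f(m) = -1.737714 < 0 → root in [1.195625, 1.404500]
Midpoint of [1.195625, 1.404500] = 1.300063

1.30006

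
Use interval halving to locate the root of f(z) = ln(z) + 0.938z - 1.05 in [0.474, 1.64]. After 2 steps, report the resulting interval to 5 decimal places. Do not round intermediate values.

[1.05700, 1.34850]

f(0.474000) = -1.351936, f(1.640000) = 0.983016 (opposite signs)
step 1: m = 1.057000, f(m) = -0.003099 < 0 → root in [1.057000, 1.640000]
step 2: m = 1.348500, f(m) = 0.513886 > 0 → root in [1.057000, 1.348500]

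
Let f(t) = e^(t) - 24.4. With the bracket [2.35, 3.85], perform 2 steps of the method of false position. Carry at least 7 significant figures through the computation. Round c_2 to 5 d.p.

f(2.350000) = -13.914430, f(3.850000) = 22.593063
step 1: c = 2.921709, f(c) = -5.827007 < 0 → new bracket [2.921709, 3.850000]
step 2: c = 3.112037, f(c) = -1.933228 < 0 → new bracket [3.112037, 3.850000]

3.11204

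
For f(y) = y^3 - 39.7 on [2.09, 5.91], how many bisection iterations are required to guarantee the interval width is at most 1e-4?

16

Initial width b − a = 5.91 − 2.09 = 3.820000.
After n steps the width is (b−a)/2^n; need (b−a)/2^n ≤ 1e-4.
So n ≥ log₂(3.820000/1e-4) = log₂(38200.0000) ≈ 15.2213.
Hence n = 16.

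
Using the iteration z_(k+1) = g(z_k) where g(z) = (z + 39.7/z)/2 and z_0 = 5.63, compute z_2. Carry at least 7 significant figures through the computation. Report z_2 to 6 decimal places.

z_1 = g(5.630000) = 6.340755
z_2 = g(6.340755) = 6.300920

6.300920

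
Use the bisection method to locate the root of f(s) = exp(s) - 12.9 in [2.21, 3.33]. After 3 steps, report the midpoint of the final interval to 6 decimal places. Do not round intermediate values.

f(2.210000) = -3.784284, f(3.330000) = 15.038342 (opposite signs)
step 1: m = 2.770000, f(m) = 3.058634 > 0 → root in [2.210000, 2.770000]
step 2: m = 2.490000, f(m) = -0.838724 < 0 → root in [2.490000, 2.770000]
step 3: m = 2.630000, f(m) = 0.973770 > 0 → root in [2.490000, 2.630000]
Midpoint of [2.490000, 2.630000] = 2.560000

2.560000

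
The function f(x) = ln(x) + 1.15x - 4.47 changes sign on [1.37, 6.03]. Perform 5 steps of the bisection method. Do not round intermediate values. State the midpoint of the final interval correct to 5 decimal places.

f(1.370000) = -2.579689, f(6.030000) = 4.261247 (opposite signs)
step 1: m = 3.700000, f(m) = 1.093333 > 0 → root in [1.370000, 3.700000]
step 2: m = 2.535000, f(m) = -0.624556 < 0 → root in [2.535000, 3.700000]
step 3: m = 3.117500, f(m) = 0.252156 > 0 → root in [2.535000, 3.117500]
step 4: m = 2.826250, f(m) = -0.180862 < 0 → root in [2.826250, 3.117500]
step 5: m = 2.971875, f(m) = 0.036849 > 0 → root in [2.826250, 2.971875]
Midpoint of [2.826250, 2.971875] = 2.899062

2.89906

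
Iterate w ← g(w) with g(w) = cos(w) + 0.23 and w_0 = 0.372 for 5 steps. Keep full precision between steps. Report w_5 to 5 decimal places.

w_1 = g(0.372000) = 1.161602
w_2 = g(1.161602) = 0.627870
w_3 = g(0.627870) = 1.039281
w_4 = g(1.039281) = 0.736841
w_5 = g(0.736841) = 0.970595

0.97060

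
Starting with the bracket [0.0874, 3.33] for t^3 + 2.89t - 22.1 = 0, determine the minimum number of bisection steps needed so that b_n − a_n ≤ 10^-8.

Initial width b − a = 3.33 − 0.0874 = 3.242600.
After n steps the width is (b−a)/2^n; need (b−a)/2^n ≤ 10^-8.
So n ≥ log₂(3.242600/10^-8) = log₂(324260000.0000) ≈ 28.2726.
Hence n = 29.

29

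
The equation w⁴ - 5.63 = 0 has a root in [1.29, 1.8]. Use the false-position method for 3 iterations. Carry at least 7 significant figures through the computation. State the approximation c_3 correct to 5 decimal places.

f(1.290000) = -2.860771, f(1.800000) = 4.867600
step 1: c = 1.478784, f(c) = -0.847896 < 0 → new bracket [1.478784, 1.800000]
step 2: c = 1.526437, f(c) = -0.201060 < 0 → new bracket [1.526437, 1.800000]
step 3: c = 1.537288, f(c) = -0.045027 < 0 → new bracket [1.537288, 1.800000]

1.53729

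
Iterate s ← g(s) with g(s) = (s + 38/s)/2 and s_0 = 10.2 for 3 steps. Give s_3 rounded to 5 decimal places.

6.16458

s_1 = g(10.200000) = 6.962745
s_2 = g(6.962745) = 6.210181
s_3 = g(6.210181) = 6.164583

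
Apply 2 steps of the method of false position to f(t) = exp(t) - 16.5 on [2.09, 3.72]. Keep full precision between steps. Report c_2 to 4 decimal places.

f(2.090000) = -8.415085, f(3.720000) = 24.764394
step 1: c = 2.503406, f(c) = -4.275944 < 0 → new bracket [2.503406, 3.720000]
step 2: c = 2.682539, f(c) = -1.877828 < 0 → new bracket [2.682539, 3.720000]

2.6825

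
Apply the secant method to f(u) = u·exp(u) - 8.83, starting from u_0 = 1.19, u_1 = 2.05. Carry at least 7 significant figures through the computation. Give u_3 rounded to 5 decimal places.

f(u_0) = -4.918373, f(u_1) = 7.094197
u_2 = 2.050000 - (7.094197)·(2.050000 - 1.190000)/(7.094197 - (-4.918373)) = 1.542115; f(u_2) = -1.621441
u_3 = 1.542115 - (-1.621441)·(1.542115 - 2.050000)/(-1.621441 - (7.094197)) = 1.636601; f(u_3) = -0.421678

1.63660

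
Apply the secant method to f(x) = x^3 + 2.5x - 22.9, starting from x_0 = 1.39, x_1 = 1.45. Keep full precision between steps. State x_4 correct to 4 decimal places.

2.4699

f(x_0) = -16.739381, f(x_1) = -16.226375
x_2 = 1.450000 - (-16.226375)·(1.450000 - 1.390000)/(-16.226375 - (-16.739381)) = 3.347799; f(x_2) = 22.990835
x_3 = 3.347799 - (22.990835)·(3.347799 - 1.450000)/(22.990835 - (-16.226375)) = 2.235227; f(x_3) = -6.144206
x_4 = 2.235227 - (-6.144206)·(2.235227 - 3.347799)/(-6.144206 - (22.990835)) = 2.469854; f(x_4) = -1.658812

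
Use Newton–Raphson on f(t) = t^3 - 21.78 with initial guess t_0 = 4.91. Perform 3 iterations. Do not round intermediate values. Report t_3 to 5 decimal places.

2.80103

f'(t) = 3t^2
t_0 = 4.910000: f = 96.590771, f' = 72.324300 → t_1 = 4.910000 - (96.590771)/(72.324300) = 3.574477
t_1 = 3.574477: f = 23.890682, f' = 38.330656 → t_2 = 3.574477 - (23.890682)/(38.330656) = 2.951198
t_2 = 2.951198: f = 3.923670, f' = 26.128713 → t_3 = 2.951198 - (3.923670)/(26.128713) = 2.801031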